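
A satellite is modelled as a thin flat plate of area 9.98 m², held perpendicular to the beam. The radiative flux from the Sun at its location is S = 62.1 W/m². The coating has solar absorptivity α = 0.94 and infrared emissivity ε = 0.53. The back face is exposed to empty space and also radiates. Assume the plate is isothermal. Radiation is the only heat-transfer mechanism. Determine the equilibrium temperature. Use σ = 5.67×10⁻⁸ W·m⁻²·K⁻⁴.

T ≈ 177 K

At equilibrium, absorbed power = emitted power.
Absorbing cross-section = A = 9.980 m²; emitting surface = 2A = 19.96 m² (ratio 2).
αS·A_cross = εσ·A_surf·T⁴  ⇒  T⁴ = αS/(ε·2σ).
T⁴ = 0.940·62.1/(0.53·2·5.67×10⁻⁸) = 9.712×10⁸ K⁴.
T = (9.712×10⁸)^(1/4).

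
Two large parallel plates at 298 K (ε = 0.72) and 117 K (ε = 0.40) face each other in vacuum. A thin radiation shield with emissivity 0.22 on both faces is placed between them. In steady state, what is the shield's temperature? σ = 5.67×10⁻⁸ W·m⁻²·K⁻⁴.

In steady state the net flux on the hot side equals that on the cold side.
σ(T₁⁴−T_s⁴)/D₁ = σ(T_s⁴−T₂⁴)/D₂, with D₁ = 1/ε₁+1/ε_s−1 = 4.934, D₂ = 1/ε_s+1/ε₂−1 = 6.045.
Solve for T_s⁴: T_s⁴ = (D₂·T₁⁴ + D₁·T₂⁴)/(D₁+D₂) = 4.426×10⁹ K⁴.

T_s ≈ 258 K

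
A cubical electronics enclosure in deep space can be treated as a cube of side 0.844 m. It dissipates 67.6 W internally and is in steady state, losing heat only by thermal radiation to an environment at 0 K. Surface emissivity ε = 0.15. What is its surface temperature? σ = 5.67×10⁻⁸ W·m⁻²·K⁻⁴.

T ≈ 208 K

Steady state: internal power = radiated power, P = εσA T⁴.
Radiating area A = 6L² = 4.274 m².
T⁴ = P/(εσA) = 67.6/(0.15·5.67×10⁻⁸·4.274) = 1.860×10⁹ K⁴.
T = (1.860×10⁹)^(1/4).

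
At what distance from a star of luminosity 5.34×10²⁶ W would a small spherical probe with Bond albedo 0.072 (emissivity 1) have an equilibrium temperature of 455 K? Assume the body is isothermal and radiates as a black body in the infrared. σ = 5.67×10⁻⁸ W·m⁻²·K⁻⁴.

For an isothermal black-emitting sphere, (1−a)S·πr² = σ·4πr²·T⁴ ⇒ S = 4σT⁴/(1−a).
S = 4·5.67×10⁻⁸·(455)⁴/0.928 = 10470 W/m².
Flux falls as S = L/(4πd²), so d = √(L/(4πS)) = √(5.34×10²⁶/(4π·10470)).

d ≈ 6.37×10¹⁰ m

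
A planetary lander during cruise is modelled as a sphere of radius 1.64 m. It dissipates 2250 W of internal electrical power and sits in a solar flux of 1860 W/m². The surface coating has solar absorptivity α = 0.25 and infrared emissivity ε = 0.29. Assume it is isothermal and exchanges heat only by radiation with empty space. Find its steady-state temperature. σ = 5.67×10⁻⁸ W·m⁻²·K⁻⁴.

At steady state, absorbed solar power + internal power = radiated power.
Absorbed: α·S·A_cross = 0.25·1860·8.450 = 3929 W (cross-section πr²).
Total input = 3929 + 2250 = 6179 W.
Radiated: εσ·A_surf·T⁴ with A_surf = 4πr² = 33.80 m².
T⁴ = 6179/(0.29·5.67×10⁻⁸·33.80) = 1.112×10¹⁰ K⁴.

T ≈ 325 K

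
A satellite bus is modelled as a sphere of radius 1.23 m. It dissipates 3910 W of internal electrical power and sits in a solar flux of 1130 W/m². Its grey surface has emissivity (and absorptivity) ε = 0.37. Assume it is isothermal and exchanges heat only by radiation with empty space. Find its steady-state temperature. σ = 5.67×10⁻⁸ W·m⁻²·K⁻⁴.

T ≈ 349 K

At steady state, absorbed solar power + internal power = radiated power.
Absorbed: α·S·A_cross = 0.37·1130·4.753 = 1987 W (cross-section πr²).
Total input = 1987 + 3910 = 5897 W.
Radiated: εσ·A_surf·T⁴ with A_surf = 4πr² = 19.01 m².
T⁴ = 5897/(0.37·5.67×10⁻⁸·19.01) = 1.479×10¹⁰ K⁴.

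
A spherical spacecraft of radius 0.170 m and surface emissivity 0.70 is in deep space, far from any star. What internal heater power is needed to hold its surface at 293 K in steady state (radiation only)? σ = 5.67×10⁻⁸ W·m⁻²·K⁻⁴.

P ≈ 106 W

P = εσ·4πr²·T⁴.
4πr² = 0.3632 m²; T⁴ = 7.370×10⁹ K⁴.
P = 0.70·5.67×10⁻⁸·0.3632·7.370×10⁹.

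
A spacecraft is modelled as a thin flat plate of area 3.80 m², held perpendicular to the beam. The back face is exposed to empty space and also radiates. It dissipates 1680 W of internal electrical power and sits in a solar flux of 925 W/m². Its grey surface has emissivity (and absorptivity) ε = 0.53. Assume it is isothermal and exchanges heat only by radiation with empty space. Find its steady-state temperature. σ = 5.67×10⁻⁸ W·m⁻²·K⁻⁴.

At steady state, absorbed solar power + internal power = radiated power.
Absorbed: α·S·A_cross = 0.53·925·3.800 = 1863 W (cross-section A).
Total input = 1863 + 1680 = 3543 W.
Radiated: εσ·A_surf·T⁴ with A_surf = 2A = 7.600 m².
T⁴ = 3543/(0.53·5.67×10⁻⁸·7.600) = 1.551×10¹⁰ K⁴.

T ≈ 353 K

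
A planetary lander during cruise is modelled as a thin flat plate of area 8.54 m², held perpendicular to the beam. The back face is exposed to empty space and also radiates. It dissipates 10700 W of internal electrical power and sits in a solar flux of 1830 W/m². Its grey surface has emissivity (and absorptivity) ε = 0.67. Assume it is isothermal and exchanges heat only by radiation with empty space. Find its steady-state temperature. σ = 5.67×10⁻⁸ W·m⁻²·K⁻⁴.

T ≈ 425 K

At steady state, absorbed solar power + internal power = radiated power.
Absorbed: α·S·A_cross = 0.67·1830·8.540 = 10470 W (cross-section A).
Total input = 10470 + 10700 = 21170 W.
Radiated: εσ·A_surf·T⁴ with A_surf = 2A = 17.08 m².
T⁴ = 21170/(0.67·5.67×10⁻⁸·17.08) = 3.263×10¹⁰ K⁴.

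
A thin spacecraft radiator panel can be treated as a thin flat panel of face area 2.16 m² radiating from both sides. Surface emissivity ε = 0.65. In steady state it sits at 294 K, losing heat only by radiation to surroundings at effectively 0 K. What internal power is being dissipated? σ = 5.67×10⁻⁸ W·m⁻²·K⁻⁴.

Steady state: P = εσA T⁴.
A = 2·2.16 = 4.320 m²; T⁴ = (294)⁴ = 7.471×10⁹ K⁴.
P = 0.65 × 5.67×10⁻⁸ × 4.320 × 7.471×10⁹.

P ≈ 1190 W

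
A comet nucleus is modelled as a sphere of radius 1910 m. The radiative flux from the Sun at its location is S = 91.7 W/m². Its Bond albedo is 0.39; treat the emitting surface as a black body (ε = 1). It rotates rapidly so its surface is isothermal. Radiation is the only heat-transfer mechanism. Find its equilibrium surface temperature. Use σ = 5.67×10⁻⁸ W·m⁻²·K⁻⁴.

At equilibrium, absorbed power = emitted power.
Absorbing cross-section = πr² = 1.146×10⁷ m²; emitting surface = 4πr² = 4.584×10⁷ m² (ratio 4).
(1−a)S·A_cross = εσ·A_surf·T⁴  ⇒  T⁴ = (1−a)S/(4σ).
T⁴ = 0.610·91.7/(4·5.67×10⁻⁸) = 2.466×10⁸ K⁴.
T = (2.466×10⁸)^(1/4).

T ≈ 125 K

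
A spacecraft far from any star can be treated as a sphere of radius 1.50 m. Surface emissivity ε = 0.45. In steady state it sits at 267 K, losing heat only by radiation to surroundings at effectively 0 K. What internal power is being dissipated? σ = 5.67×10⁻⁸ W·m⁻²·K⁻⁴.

Steady state: P = εσA T⁴.
A = 4πr² = 28.27 m²; T⁴ = (267)⁴ = 5.082×10⁹ K⁴.
P = 0.45 × 5.67×10⁻⁸ × 28.27 × 5.082×10⁹.

P ≈ 3670 W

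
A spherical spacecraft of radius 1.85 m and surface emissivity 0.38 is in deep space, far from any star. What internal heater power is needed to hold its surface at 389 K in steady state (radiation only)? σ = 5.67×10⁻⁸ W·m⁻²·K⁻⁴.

P = εσ·4πr²·T⁴.
4πr² = 43.01 m²; T⁴ = 2.290×10¹⁰ K⁴.
P = 0.38·5.67×10⁻⁸·43.01·2.290×10¹⁰.

P ≈ 21200 W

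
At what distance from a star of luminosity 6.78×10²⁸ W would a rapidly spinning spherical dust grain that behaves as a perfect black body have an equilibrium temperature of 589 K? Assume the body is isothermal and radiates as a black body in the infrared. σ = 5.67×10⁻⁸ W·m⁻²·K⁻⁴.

d ≈ 4.45×10¹¹ m

For an isothermal black-emitting sphere, (1−a)S·πr² = σ·4πr²·T⁴ ⇒ S = 4σT⁴/(1−a).
S = 4·5.67×10⁻⁸·(589)⁴/1.00 = 27300 W/m².
Flux falls as S = L/(4πd²), so d = √(L/(4πS)) = √(6.78×10²⁸/(4π·27300)).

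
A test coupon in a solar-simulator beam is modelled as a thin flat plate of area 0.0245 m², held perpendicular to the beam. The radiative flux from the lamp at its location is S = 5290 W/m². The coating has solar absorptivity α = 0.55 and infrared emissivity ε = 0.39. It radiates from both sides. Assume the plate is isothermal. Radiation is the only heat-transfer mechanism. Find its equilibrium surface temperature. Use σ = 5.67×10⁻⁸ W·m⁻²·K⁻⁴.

At equilibrium, absorbed power = emitted power.
Absorbing cross-section = A = 0.02450 m²; emitting surface = 2A = 0.04900 m² (ratio 2).
αS·A_cross = εσ·A_surf·T⁴  ⇒  T⁴ = αS/(ε·2σ).
T⁴ = 0.550·5290/(0.39·2·5.67×10⁻⁸) = 6.579×10¹⁰ K⁴.
T = (6.579×10¹⁰)^(1/4).

T ≈ 506 K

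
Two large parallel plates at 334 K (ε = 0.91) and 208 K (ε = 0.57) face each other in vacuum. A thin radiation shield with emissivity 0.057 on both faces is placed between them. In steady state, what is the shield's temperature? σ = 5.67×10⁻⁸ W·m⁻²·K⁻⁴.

T_s ≈ 292 K

In steady state the net flux on the hot side equals that on the cold side.
σ(T₁⁴−T_s⁴)/D₁ = σ(T_s⁴−T₂⁴)/D₂, with D₁ = 1/ε₁+1/ε_s−1 = 17.64, D₂ = 1/ε_s+1/ε₂−1 = 18.30.
Solve for T_s⁴: T_s⁴ = (D₂·T₁⁴ + D₁·T₂⁴)/(D₁+D₂) = 7.255×10⁹ K⁴.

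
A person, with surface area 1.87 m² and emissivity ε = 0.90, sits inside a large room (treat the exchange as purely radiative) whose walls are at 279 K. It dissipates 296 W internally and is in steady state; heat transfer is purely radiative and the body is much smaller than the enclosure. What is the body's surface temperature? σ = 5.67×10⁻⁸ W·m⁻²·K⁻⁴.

For a small grey body in a large enclosure, net radiated power = εσA(T⁴ − T_w⁴).
Steady state: P = εσA(T⁴ − T_w⁴) with A = 1.87 m².
T⁴ = P/(εσA) + T_w⁴ = 296/(0.90·5.67×10⁻⁸·1.870) + (279)⁴
    = 3.102×10⁹ + 6.059×10⁹ = 9.161×10⁹ K⁴.

T ≈ 309 K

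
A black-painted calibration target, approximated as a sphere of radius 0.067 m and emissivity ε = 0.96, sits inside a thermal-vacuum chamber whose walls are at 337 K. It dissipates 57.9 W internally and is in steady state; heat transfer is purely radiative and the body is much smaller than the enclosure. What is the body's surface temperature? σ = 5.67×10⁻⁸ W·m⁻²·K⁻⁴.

For a small grey body in a large enclosure, net radiated power = εσA(T⁴ − T_w⁴).
Steady state: P = εσA(T⁴ − T_w⁴) with A = 4πr² = 0.05641 m².
T⁴ = P/(εσA) + T_w⁴ = 57.9/(0.96·5.67×10⁻⁸·0.05641) + (337)⁴
    = 1.886×10¹⁰ + 1.290×10¹⁰ = 3.175×10¹⁰ K⁴.

T ≈ 422 K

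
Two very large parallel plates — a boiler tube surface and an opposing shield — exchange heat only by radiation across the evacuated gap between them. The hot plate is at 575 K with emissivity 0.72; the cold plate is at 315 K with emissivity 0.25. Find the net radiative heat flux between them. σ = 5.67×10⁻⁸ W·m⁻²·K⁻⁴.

For two infinite grey parallel plates, q = σ(T₁⁴ − T₂⁴)/(1/ε₁ + 1/ε₂ − 1).
T₁⁴ − T₂⁴ = 1.093×10¹¹ − 9.846×10⁹ = 9.947×10¹⁰ K⁴.
1/ε₁ + 1/ε₂ − 1 = 1.389 + 4.000 − 1 = 4.389.
q = 5.67×10⁻⁸ × 9.947×10¹⁰ / 4.389.

q ≈ 1290 W/m²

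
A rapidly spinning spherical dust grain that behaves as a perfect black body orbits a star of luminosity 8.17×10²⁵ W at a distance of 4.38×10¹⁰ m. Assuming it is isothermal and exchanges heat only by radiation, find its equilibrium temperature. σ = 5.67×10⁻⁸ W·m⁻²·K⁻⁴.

T ≈ 350 K

First find the stellar flux at distance d: S = L/(4πd²) = 8.17×10²⁵/(4π·(4.38×10¹⁰)²) = 3389 W/m².
For an isothermal sphere, absorbed (1−a)S·πr² = emitted σ·4πr²·T⁴, so T⁴ = (1−a)S/(4σ).
T⁴ = 1.00·3389/(4·5.67×10⁻⁸) = 1.494×10¹⁰ K⁴.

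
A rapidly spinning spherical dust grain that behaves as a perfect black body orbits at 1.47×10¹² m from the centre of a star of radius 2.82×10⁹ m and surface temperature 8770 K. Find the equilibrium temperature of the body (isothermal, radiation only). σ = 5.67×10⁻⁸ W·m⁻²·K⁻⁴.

T ≈ 272 K

The star's surface emits σT_*⁴; at distance d the flux is S = σT_*⁴(R_*/d)².
S = 5.67×10⁻⁸·(8770)⁴·(2.82×10⁹/1.47×10¹²)² = 1234 W/m².
For an isothermal sphere T⁴ = (1−a)S/(4σ) = 5.443×10⁹ K⁴.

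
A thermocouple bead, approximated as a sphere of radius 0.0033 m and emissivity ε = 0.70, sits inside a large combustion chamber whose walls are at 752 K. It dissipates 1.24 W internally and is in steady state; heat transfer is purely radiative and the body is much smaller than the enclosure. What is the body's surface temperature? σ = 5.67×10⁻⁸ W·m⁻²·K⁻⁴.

T ≈ 860 K

For a small grey body in a large enclosure, net radiated power = εσA(T⁴ − T_w⁴).
Steady state: P = εσA(T⁴ − T_w⁴) with A = 4πr² = 1.368×10⁻⁴ m².
T⁴ = P/(εσA) + T_w⁴ = 1.24/(0.70·5.67×10⁻⁸·1.368×10⁻⁴) + (752)⁴
    = 2.283×10¹¹ + 3.198×10¹¹ = 5.481×10¹¹ K⁴.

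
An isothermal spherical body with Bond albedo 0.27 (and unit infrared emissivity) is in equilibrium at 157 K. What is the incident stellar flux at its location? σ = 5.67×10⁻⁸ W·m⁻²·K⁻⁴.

S ≈ 189 W/m²

(1−a)S·πr² = σ·4πr²·T⁴ ⇒ S = 4σT⁴/(1−a).
S = 4·5.67×10⁻⁸·6.076×10⁸/0.730.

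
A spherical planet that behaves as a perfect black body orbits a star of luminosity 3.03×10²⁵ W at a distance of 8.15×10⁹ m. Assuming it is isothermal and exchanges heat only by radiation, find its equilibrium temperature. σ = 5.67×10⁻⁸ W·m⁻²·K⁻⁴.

T ≈ 633 K

First find the stellar flux at distance d: S = L/(4πd²) = 3.03×10²⁵/(4π·(8.15×10⁹)²) = 36300 W/m².
For an isothermal sphere, absorbed (1−a)S·πr² = emitted σ·4πr²·T⁴, so T⁴ = (1−a)S/(4σ).
T⁴ = 1.00·36300/(4·5.67×10⁻⁸) = 1.601×10¹¹ K⁴.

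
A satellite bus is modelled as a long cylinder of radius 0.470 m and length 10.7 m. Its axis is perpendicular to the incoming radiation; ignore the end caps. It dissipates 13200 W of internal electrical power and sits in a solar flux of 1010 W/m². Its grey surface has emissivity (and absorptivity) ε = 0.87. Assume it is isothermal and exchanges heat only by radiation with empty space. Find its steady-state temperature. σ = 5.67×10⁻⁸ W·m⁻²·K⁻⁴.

T ≈ 345 K

At steady state, absorbed solar power + internal power = radiated power.
Absorbed: α·S·A_cross = 0.87·1010·10.06 = 8838 W (cross-section 2rL).
Total input = 8838 + 13200 = 22040 W.
Radiated: εσ·A_surf·T⁴ with A_surf = 2πrL = 31.60 m².
T⁴ = 22040/(0.87·5.67×10⁻⁸·31.60) = 1.414×10¹⁰ K⁴.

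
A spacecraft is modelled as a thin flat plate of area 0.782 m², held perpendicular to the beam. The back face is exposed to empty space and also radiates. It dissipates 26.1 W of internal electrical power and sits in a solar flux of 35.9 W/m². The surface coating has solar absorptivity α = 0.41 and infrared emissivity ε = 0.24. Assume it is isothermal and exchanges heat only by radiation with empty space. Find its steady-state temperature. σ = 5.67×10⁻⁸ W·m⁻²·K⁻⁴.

At steady state, absorbed solar power + internal power = radiated power.
Absorbed: α·S·A_cross = 0.41·35.9·0.7820 = 11.51 W (cross-section A).
Total input = 11.51 + 26.1 = 37.61 W.
Radiated: εσ·A_surf·T⁴ with A_surf = 2A = 1.564 m².
T⁴ = 37.61/(0.24·5.67×10⁻⁸·1.564) = 1.767×10⁹ K⁴.

T ≈ 205 K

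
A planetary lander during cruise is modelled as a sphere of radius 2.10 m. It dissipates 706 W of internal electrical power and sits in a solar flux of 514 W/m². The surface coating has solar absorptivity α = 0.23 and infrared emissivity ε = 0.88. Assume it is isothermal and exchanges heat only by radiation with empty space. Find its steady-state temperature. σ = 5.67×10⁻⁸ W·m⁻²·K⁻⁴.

At steady state, absorbed solar power + internal power = radiated power.
Absorbed: α·S·A_cross = 0.23·514·13.85 = 1638 W (cross-section πr²).
Total input = 1638 + 706 = 2344 W.
Radiated: εσ·A_surf·T⁴ with A_surf = 4πr² = 55.42 m².
T⁴ = 2344/(0.88·5.67×10⁻⁸·55.42) = 8.477×10⁸ K⁴.

T ≈ 171 K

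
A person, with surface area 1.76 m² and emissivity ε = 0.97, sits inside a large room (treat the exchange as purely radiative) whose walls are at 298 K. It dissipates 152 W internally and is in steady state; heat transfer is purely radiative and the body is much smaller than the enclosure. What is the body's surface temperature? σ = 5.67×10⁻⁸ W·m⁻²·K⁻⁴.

For a small grey body in a large enclosure, net radiated power = εσA(T⁴ − T_w⁴).
Steady state: P = εσA(T⁴ − T_w⁴) with A = 1.76 m².
T⁴ = P/(εσA) + T_w⁴ = 152/(0.97·5.67×10⁻⁸·1.760) + (298)⁴
    = 1.570×10⁹ + 7.886×10⁹ = 9.456×10⁹ K⁴.

T ≈ 312 K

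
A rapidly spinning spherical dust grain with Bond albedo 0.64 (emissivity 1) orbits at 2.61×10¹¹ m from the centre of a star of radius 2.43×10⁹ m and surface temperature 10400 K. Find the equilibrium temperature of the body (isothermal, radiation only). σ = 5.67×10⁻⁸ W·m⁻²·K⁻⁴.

The star's surface emits σT_*⁴; at distance d the flux is S = σT_*⁴(R_*/d)².
S = 5.67×10⁻⁸·(10400)⁴·(2.43×10⁹/2.61×10¹¹)² = 57500 W/m².
For an isothermal sphere T⁴ = (1−a)S/(4σ) = 9.127×10¹⁰ K⁴.

T ≈ 550 K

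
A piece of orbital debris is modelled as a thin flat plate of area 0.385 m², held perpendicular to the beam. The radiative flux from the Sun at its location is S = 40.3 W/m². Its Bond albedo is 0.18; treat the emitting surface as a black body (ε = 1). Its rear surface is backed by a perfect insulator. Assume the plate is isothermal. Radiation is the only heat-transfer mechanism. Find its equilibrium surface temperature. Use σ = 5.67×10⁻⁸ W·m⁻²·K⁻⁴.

At equilibrium, absorbed power = emitted power.
Absorbing cross-section = A = 0.3850 m²; emitting surface = A = 0.3850 m² (ratio 1).
(1−a)S·A_cross = εσ·A_surf·T⁴  ⇒  T⁴ = (1−a)S/(1σ).
T⁴ = 0.820·40.3/(1·5.67×10⁻⁸) = 5.828×10⁸ K⁴.
T = (5.828×10⁸)^(1/4).

T ≈ 155 K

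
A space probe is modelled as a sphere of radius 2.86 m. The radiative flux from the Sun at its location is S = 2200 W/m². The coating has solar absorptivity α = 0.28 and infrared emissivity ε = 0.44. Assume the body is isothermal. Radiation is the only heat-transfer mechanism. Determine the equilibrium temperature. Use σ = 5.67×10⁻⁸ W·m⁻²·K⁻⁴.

At equilibrium, absorbed power = emitted power.
Absorbing cross-section = πr² = 25.70 m²; emitting surface = 4πr² = 102.8 m² (ratio 4).
αS·A_cross = εσ·A_surf·T⁴  ⇒  T⁴ = αS/(ε·4σ).
T⁴ = 0.280·2200/(0.44·4·5.67×10⁻⁸) = 6.173×10⁹ K⁴.
T = (6.173×10⁹)^(1/4).

T ≈ 280 K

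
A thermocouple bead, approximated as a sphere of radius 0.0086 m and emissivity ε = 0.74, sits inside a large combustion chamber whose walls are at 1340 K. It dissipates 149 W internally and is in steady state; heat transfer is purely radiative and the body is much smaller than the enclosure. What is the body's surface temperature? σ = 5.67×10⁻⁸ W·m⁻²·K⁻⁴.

For a small grey body in a large enclosure, net radiated power = εσA(T⁴ − T_w⁴).
Steady state: P = εσA(T⁴ − T_w⁴) with A = 4πr² = 9.294×10⁻⁴ m².
T⁴ = P/(εσA) + T_w⁴ = 149/(0.74·5.67×10⁻⁸·9.294×10⁻⁴) + (1340)⁴
    = 3.821×10¹² + 3.224×10¹² = 7.045×10¹² K⁴.

T ≈ 1630 K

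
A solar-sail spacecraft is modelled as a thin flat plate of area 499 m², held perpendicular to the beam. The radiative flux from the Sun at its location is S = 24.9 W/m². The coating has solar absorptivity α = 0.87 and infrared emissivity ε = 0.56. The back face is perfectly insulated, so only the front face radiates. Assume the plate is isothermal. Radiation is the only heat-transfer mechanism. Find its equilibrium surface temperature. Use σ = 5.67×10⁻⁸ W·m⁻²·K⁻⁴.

At equilibrium, absorbed power = emitted power.
Absorbing cross-section = A = 499.0 m²; emitting surface = A = 499.0 m² (ratio 1).
αS·A_cross = εσ·A_surf·T⁴  ⇒  T⁴ = αS/(ε·1σ).
T⁴ = 0.870·24.9/(0.56·1·5.67×10⁻⁸) = 6.823×10⁸ K⁴.
T = (6.823×10⁸)^(1/4).

T ≈ 162 K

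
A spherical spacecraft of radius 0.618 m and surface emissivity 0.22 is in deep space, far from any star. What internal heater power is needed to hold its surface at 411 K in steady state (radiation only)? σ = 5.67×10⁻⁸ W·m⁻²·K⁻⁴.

P ≈ 1710 W

P = εσ·4πr²·T⁴.
4πr² = 4.799 m²; T⁴ = 2.853×10¹⁰ K⁴.
P = 0.22·5.67×10⁻⁸·4.799·2.853×10¹⁰.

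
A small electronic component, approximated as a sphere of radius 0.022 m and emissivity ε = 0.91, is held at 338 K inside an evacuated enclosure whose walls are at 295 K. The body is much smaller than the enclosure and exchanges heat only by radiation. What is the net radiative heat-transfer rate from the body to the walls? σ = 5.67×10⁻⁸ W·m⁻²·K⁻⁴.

For a small grey body in a large enclosure: P_net = εσA(T_body⁴ − T_wall⁴).
A = 4πr² = 0.006082 m²; T_body⁴ − T_wall⁴ = 1.305×10¹⁰ − 7.573×10⁹ = 5.478×10⁹ K⁴.
|P_net| = 0.91·5.67×10⁻⁸·0.006082·5.478×10⁹.

P_net ≈ 1.72 W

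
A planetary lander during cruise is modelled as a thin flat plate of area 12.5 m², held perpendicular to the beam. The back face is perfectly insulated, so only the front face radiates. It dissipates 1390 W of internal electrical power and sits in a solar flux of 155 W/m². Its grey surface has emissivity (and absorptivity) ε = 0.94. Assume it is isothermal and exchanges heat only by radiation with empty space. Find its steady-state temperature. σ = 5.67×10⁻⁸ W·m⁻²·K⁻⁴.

At steady state, absorbed solar power + internal power = radiated power.
Absorbed: α·S·A_cross = 0.94·155·12.50 = 1821 W (cross-section A).
Total input = 1821 + 1390 = 3211 W.
Radiated: εσ·A_surf·T⁴ with A_surf = A = 12.50 m².
T⁴ = 3211/(0.94·5.67×10⁻⁸·12.50) = 4.820×10⁹ K⁴.

T ≈ 263 K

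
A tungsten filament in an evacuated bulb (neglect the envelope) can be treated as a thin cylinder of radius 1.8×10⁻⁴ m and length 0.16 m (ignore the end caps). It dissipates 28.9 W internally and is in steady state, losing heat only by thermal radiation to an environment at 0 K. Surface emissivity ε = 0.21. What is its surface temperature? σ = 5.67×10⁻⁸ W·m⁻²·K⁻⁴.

Steady state: internal power = radiated power, P = εσA T⁴.
Radiating area A = 2πrL = 1.810×10⁻⁴ m².
T⁴ = P/(εσA) = 28.9/(0.21·5.67×10⁻⁸·1.810×10⁻⁴) = 1.341×10¹³ K⁴.
T = (1.341×10¹³)^(1/4).

T ≈ 1910 K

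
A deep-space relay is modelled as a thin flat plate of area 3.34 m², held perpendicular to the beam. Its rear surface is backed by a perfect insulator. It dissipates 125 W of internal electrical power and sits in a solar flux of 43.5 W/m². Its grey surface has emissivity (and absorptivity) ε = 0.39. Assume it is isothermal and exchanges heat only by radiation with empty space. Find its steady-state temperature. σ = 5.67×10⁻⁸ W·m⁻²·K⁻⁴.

T ≈ 223 K

At steady state, absorbed solar power + internal power = radiated power.
Absorbed: α·S·A_cross = 0.39·43.5·3.340 = 56.66 W (cross-section A).
Total input = 56.66 + 125 = 181.7 W.
Radiated: εσ·A_surf·T⁴ with A_surf = A = 3.340 m².
T⁴ = 181.7/(0.39·5.67×10⁻⁸·3.340) = 2.460×10⁹ K⁴.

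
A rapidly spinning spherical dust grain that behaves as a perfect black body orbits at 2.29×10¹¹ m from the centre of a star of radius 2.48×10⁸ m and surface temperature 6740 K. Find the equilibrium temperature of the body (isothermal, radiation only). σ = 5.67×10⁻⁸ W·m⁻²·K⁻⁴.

T ≈ 157 K

The star's surface emits σT_*⁴; at distance d the flux is S = σT_*⁴(R_*/d)².
S = 5.67×10⁻⁸·(6740)⁴·(2.48×10⁸/2.29×10¹¹)² = 137.2 W/m².
For an isothermal sphere T⁴ = (1−a)S/(4σ) = 6.051×10⁸ K⁴.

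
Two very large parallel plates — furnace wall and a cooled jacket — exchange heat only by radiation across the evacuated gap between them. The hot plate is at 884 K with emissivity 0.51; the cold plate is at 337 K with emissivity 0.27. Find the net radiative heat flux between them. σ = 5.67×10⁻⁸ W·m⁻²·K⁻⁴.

For two infinite grey parallel plates, q = σ(T₁⁴ − T₂⁴)/(1/ε₁ + 1/ε₂ − 1).
T₁⁴ − T₂⁴ = 6.107×10¹¹ − 1.290×10¹⁰ = 5.978×10¹¹ K⁴.
1/ε₁ + 1/ε₂ − 1 = 1.961 + 3.704 − 1 = 4.664.
q = 5.67×10⁻⁸ × 5.978×10¹¹ / 4.664.

q ≈ 7270 W/m²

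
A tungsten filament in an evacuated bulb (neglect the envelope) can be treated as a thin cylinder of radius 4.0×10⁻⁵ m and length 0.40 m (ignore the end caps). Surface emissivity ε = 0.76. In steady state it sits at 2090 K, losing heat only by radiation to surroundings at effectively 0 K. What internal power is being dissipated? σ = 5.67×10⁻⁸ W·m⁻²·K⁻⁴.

Steady state: P = εσA T⁴.
A = 2πrL = 1.005×10⁻⁴ m²; T⁴ = (2090)⁴ = 1.908×10¹³ K⁴.
P = 0.76 × 5.67×10⁻⁸ × 1.005×10⁻⁴ × 1.908×10¹³.

P ≈ 82.7 W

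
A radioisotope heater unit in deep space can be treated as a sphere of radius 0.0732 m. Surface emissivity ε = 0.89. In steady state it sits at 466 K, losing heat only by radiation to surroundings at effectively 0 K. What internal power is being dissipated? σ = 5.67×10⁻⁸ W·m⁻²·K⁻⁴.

P ≈ 160 W

Steady state: P = εσA T⁴.
A = 4πr² = 0.06733 m²; T⁴ = (466)⁴ = 4.716×10¹⁰ K⁴.
P = 0.89 × 5.67×10⁻⁸ × 0.06733 × 4.716×10¹⁰.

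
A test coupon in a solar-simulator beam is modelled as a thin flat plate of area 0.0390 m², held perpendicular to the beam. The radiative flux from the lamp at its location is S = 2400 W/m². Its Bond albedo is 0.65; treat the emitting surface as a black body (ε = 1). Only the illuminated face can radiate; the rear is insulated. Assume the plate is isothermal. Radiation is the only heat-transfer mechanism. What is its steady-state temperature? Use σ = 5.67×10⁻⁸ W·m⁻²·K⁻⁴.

T ≈ 349 K

At equilibrium, absorbed power = emitted power.
Absorbing cross-section = A = 0.03900 m²; emitting surface = A = 0.03900 m² (ratio 1).
(1−a)S·A_cross = εσ·A_surf·T⁴  ⇒  T⁴ = (1−a)S/(1σ).
T⁴ = 0.350·2400/(1·5.67×10⁻⁸) = 1.481×10¹⁰ K⁴.
T = (1.481×10¹⁰)^(1/4).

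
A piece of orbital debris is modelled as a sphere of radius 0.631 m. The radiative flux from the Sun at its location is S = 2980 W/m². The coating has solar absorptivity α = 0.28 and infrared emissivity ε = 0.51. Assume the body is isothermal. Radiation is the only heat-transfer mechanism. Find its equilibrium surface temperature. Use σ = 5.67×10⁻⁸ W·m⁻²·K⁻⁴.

T ≈ 291 K

At equilibrium, absorbed power = emitted power.
Absorbing cross-section = πr² = 1.251 m²; emitting surface = 4πr² = 5.003 m² (ratio 4).
αS·A_cross = εσ·A_surf·T⁴  ⇒  T⁴ = αS/(ε·4σ).
T⁴ = 0.280·2980/(0.51·4·5.67×10⁻⁸) = 7.214×10⁹ K⁴.
T = (7.214×10⁹)^(1/4).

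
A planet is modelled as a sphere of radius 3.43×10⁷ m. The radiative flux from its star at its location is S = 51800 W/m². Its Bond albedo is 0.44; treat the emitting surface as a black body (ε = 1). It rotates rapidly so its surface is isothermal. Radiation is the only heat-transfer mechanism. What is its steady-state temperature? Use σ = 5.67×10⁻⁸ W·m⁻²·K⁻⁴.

T ≈ 598 K

At equilibrium, absorbed power = emitted power.
Absorbing cross-section = πr² = 3.696×10¹⁵ m²; emitting surface = 4πr² = 1.478×10¹⁶ m² (ratio 4).
(1−a)S·A_cross = εσ·A_surf·T⁴  ⇒  T⁴ = (1−a)S/(4σ).
T⁴ = 0.560·51800/(4·5.67×10⁻⁸) = 1.279×10¹¹ K⁴.
T = (1.279×10¹¹)^(1/4).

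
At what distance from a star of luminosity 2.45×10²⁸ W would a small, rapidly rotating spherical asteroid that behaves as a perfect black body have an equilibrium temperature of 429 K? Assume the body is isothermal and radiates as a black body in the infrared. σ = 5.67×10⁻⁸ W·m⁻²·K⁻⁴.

d ≈ 5.04×10¹¹ m

For an isothermal black-emitting sphere, (1−a)S·πr² = σ·4πr²·T⁴ ⇒ S = 4σT⁴/(1−a).
S = 4·5.67×10⁻⁸·(429)⁴/1.00 = 7682 W/m².
Flux falls as S = L/(4πd²), so d = √(L/(4πS)) = √(2.45×10²⁸/(4π·7682)).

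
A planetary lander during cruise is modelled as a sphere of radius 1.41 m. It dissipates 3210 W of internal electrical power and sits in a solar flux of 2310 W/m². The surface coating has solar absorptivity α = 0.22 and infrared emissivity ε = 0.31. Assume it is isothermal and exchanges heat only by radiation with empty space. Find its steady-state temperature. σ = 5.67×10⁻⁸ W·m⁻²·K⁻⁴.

T ≈ 347 K

At steady state, absorbed solar power + internal power = radiated power.
Absorbed: α·S·A_cross = 0.22·2310·6.246 = 3174 W (cross-section πr²).
Total input = 3174 + 3210 = 6384 W.
Radiated: εσ·A_surf·T⁴ with A_surf = 4πr² = 24.98 m².
T⁴ = 6384/(0.31·5.67×10⁻⁸·24.98) = 1.454×10¹⁰ K⁴.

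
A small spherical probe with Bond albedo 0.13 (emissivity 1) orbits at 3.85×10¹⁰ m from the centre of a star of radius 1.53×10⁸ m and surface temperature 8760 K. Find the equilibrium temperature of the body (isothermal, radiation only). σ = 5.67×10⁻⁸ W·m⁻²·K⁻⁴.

T ≈ 377 K

The star's surface emits σT_*⁴; at distance d the flux is S = σT_*⁴(R_*/d)².
S = 5.67×10⁻⁸·(8760)⁴·(1.53×10⁸/3.85×10¹⁰)² = 5273 W/m².
For an isothermal sphere T⁴ = (1−a)S/(4σ) = 2.023×10¹⁰ K⁴.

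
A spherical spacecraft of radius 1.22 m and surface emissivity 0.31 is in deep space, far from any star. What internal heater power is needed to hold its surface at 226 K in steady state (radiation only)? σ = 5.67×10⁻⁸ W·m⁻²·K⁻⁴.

P ≈ 858 W

P = εσ·4πr²·T⁴.
4πr² = 18.70 m²; T⁴ = 2.609×10⁹ K⁴.
P = 0.31·5.67×10⁻⁸·18.70·2.609×10⁹.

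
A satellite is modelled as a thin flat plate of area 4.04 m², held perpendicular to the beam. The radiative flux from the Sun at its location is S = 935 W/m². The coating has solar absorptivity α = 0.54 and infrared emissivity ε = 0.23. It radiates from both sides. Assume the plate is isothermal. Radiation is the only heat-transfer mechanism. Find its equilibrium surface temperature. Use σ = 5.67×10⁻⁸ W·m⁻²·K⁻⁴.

At equilibrium, absorbed power = emitted power.
Absorbing cross-section = A = 4.040 m²; emitting surface = 2A = 8.080 m² (ratio 2).
αS·A_cross = εσ·A_surf·T⁴  ⇒  T⁴ = αS/(ε·2σ).
T⁴ = 0.540·935/(0.23·2·5.67×10⁻⁸) = 1.936×10¹⁰ K⁴.
T = (1.936×10¹⁰)^(1/4).

T ≈ 373 K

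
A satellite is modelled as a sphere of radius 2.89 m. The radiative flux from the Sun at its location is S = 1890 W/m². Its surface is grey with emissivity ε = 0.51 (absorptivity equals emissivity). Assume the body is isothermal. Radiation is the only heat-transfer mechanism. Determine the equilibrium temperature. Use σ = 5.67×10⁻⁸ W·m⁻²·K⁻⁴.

At equilibrium, absorbed power = emitted power.
Absorbing cross-section = πr² = 26.24 m²; emitting surface = 4πr² = 105.0 m² (ratio 4).
εS·A_cross = εσ·A_surf·T⁴  ⇒  T⁴ = S/(4σ)   (ε cancels).
T⁴ = 1890/(4·5.67×10⁻⁸) = 8.333×10⁹ K⁴.
T = (8.333×10⁹)^(1/4).

T ≈ 302 K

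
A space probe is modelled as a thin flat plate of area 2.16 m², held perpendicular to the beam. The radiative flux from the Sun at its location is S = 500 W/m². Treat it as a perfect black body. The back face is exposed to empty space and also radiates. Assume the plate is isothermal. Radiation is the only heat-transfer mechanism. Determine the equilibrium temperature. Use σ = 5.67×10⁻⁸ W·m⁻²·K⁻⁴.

At equilibrium, absorbed power = emitted power.
Absorbing cross-section = A = 2.160 m²; emitting surface = 2A = 4.320 m² (ratio 2).
S·A_cross = εσ·A_surf·T⁴  ⇒  T⁴ = S/(2σ).
T⁴ = 1.00·500/(2·5.67×10⁻⁸) = 4.409×10⁹ K⁴.
T = (4.409×10⁹)^(1/4).

T ≈ 258 K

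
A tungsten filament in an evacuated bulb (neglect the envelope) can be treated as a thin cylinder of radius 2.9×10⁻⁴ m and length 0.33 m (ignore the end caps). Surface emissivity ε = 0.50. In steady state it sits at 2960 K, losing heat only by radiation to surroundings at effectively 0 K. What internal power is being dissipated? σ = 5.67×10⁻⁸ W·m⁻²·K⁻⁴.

P ≈ 1310 W

Steady state: P = εσA T⁴.
A = 2πrL = 6.013×10⁻⁴ m²; T⁴ = (2960)⁴ = 7.677×10¹³ K⁴.
P = 0.50 × 5.67×10⁻⁸ × 6.013×10⁻⁴ × 7.677×10¹³.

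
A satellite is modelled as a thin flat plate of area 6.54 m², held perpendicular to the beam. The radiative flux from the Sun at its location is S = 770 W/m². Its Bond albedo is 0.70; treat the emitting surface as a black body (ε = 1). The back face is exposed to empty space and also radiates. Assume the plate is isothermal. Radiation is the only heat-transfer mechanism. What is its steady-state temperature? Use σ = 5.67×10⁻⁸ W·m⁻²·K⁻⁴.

T ≈ 212 K

At equilibrium, absorbed power = emitted power.
Absorbing cross-section = A = 6.540 m²; emitting surface = 2A = 13.08 m² (ratio 2).
(1−a)S·A_cross = εσ·A_surf·T⁴  ⇒  T⁴ = (1−a)S/(2σ).
T⁴ = 0.300·770/(2·5.67×10⁻⁸) = 2.037×10⁹ K⁴.
T = (2.037×10⁹)^(1/4).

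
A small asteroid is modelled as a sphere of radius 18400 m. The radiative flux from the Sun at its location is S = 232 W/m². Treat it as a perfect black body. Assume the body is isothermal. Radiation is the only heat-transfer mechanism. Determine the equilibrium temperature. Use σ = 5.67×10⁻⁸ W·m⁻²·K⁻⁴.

T ≈ 179 K

At equilibrium, absorbed power = emitted power.
Absorbing cross-section = πr² = 1.064×10⁹ m²; emitting surface = 4πr² = 4.254×10⁹ m² (ratio 4).
S·A_cross = εσ·A_surf·T⁴  ⇒  T⁴ = S/(4σ).
T⁴ = 1.00·232/(4·5.67×10⁻⁸) = 1.023×10⁹ K⁴.
T = (1.023×10⁹)^(1/4).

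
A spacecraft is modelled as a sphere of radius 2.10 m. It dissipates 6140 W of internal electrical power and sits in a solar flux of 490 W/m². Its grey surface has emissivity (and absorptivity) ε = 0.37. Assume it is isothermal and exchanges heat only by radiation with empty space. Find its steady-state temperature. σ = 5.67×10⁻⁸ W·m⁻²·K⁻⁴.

At steady state, absorbed solar power + internal power = radiated power.
Absorbed: α·S·A_cross = 0.37·490·13.85 = 2512 W (cross-section πr²).
Total input = 2512 + 6140 = 8652 W.
Radiated: εσ·A_surf·T⁴ with A_surf = 4πr² = 55.42 m².
T⁴ = 8652/(0.37·5.67×10⁻⁸·55.42) = 7.442×10⁹ K⁴.

T ≈ 294 K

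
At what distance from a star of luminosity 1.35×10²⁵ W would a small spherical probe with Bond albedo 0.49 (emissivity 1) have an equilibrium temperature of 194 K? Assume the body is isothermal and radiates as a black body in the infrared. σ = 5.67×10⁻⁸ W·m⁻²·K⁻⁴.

For an isothermal black-emitting sphere, (1−a)S·πr² = σ·4πr²·T⁴ ⇒ S = 4σT⁴/(1−a).
S = 4·5.67×10⁻⁸·(194)⁴/0.510 = 629.9 W/m².
Flux falls as S = L/(4πd²), so d = √(L/(4πS)) = √(1.35×10²⁵/(4π·629.9)).

d ≈ 4.13×10¹⁰ m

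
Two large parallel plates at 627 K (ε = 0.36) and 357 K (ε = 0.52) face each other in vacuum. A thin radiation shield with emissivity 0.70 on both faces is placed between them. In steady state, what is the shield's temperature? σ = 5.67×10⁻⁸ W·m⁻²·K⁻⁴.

In steady state the net flux on the hot side equals that on the cold side.
σ(T₁⁴−T_s⁴)/D₁ = σ(T_s⁴−T₂⁴)/D₂, with D₁ = 1/ε₁+1/ε_s−1 = 3.206, D₂ = 1/ε_s+1/ε₂−1 = 2.352.
Solve for T_s⁴: T_s⁴ = (D₂·T₁⁴ + D₁·T₂⁴)/(D₁+D₂) = 7.476×10¹⁰ K⁴.

T_s ≈ 523 K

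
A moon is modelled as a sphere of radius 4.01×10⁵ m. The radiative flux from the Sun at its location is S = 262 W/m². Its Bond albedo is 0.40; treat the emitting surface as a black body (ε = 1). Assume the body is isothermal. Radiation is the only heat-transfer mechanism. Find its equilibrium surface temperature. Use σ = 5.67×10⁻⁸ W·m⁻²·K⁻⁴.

T ≈ 162 K

At equilibrium, absorbed power = emitted power.
Absorbing cross-section = πr² = 5.052×10¹¹ m²; emitting surface = 4πr² = 2.021×10¹² m² (ratio 4).
(1−a)S·A_cross = εσ·A_surf·T⁴  ⇒  T⁴ = (1−a)S/(4σ).
T⁴ = 0.600·262/(4·5.67×10⁻⁸) = 6.931×10⁸ K⁴.
T = (6.931×10⁸)^(1/4).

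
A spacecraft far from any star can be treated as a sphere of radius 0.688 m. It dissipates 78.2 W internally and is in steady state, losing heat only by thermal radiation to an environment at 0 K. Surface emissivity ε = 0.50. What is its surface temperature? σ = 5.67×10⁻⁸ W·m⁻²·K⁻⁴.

T ≈ 147 K

Steady state: internal power = radiated power, P = εσA T⁴.
Radiating area A = 4πr² = 5.948 m².
T⁴ = P/(εσA) = 78.2/(0.50·5.67×10⁻⁸·5.948) = 4.637×10⁸ K⁴.
T = (4.637×10⁸)^(1/4).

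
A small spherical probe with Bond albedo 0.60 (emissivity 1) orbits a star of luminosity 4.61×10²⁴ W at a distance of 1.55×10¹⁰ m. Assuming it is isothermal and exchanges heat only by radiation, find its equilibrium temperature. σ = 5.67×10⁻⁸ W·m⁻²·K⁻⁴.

T ≈ 228 K

First find the stellar flux at distance d: S = L/(4πd²) = 4.61×10²⁴/(4π·(1.55×10¹⁰)²) = 1527 W/m².
For an isothermal sphere, absorbed (1−a)S·πr² = emitted σ·4πr²·T⁴, so T⁴ = (1−a)S/(4σ).
T⁴ = 0.400·1527/(4·5.67×10⁻⁸) = 2.693×10⁹ K⁴.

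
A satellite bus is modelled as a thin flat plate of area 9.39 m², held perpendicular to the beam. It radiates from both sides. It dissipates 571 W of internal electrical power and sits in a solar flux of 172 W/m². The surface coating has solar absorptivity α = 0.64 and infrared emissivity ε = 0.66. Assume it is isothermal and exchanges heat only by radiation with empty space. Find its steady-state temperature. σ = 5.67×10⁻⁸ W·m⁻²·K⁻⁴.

At steady state, absorbed solar power + internal power = radiated power.
Absorbed: α·S·A_cross = 0.64·172·9.390 = 1034 W (cross-section A).
Total input = 1034 + 571 = 1605 W.
Radiated: εσ·A_surf·T⁴ with A_surf = 2A = 18.78 m².
T⁴ = 1605/(0.66·5.67×10⁻⁸·18.78) = 2.283×10⁹ K⁴.

T ≈ 219 K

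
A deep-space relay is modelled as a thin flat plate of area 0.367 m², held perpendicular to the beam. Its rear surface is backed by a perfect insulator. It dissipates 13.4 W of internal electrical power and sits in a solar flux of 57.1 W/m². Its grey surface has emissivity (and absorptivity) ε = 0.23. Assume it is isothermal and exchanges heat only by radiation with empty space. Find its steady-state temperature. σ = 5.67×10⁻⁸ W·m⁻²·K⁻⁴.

At steady state, absorbed solar power + internal power = radiated power.
Absorbed: α·S·A_cross = 0.23·57.1·0.3670 = 4.820 W (cross-section A).
Total input = 4.820 + 13.4 = 18.22 W.
Radiated: εσ·A_surf·T⁴ with A_surf = A = 0.3670 m².
T⁴ = 18.22/(0.23·5.67×10⁻⁸·0.3670) = 3.807×10⁹ K⁴.

T ≈ 248 K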